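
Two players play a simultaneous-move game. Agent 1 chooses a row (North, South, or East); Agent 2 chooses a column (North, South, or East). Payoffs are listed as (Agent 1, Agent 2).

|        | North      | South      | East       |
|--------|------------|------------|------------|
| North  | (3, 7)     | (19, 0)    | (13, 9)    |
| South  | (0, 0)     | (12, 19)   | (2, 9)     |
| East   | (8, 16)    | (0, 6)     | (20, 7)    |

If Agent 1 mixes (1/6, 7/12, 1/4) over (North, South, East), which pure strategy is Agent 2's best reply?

South

Compute Agent 2's expected payoff from each pure strategy against the given mix.
North: (1/6)·7 + (7/12)·0 + (1/4)·16 = 31/6
South: (1/6)·0 + (7/12)·19 + (1/4)·6 = 151/12
East: (1/6)·9 + (7/12)·9 + (1/4)·7 = 17/2
Highest expected payoff is 151/12, from South.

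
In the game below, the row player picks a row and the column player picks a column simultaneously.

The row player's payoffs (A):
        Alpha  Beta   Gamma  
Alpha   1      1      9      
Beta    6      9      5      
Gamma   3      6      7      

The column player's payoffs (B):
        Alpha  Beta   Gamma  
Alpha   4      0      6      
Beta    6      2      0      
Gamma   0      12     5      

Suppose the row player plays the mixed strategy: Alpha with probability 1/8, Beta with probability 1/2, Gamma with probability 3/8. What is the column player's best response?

Compute the column player's expected payoff from each pure strategy against the given mix.
Alpha: (1/8)·4 + (1/2)·6 + (3/8)·0 = 7/2
Beta: (1/8)·0 + (1/2)·2 + (3/8)·12 = 11/2
Gamma: (1/8)·6 + (1/2)·0 + (3/8)·5 = 21/8
Highest expected payoff is 11/2, from Beta.

Beta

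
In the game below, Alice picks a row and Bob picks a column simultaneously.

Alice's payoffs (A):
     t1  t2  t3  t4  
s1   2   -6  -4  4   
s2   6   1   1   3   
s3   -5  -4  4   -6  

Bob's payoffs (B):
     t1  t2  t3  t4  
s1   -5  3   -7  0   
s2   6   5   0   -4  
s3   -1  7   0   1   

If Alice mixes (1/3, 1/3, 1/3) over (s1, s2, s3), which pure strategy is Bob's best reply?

t2

Bob's best reply maximizes expected payoff against the mix.
t1: (1/3)·(-5) + (1/3)·6 + (1/3)·(-1) = 0
t2: (1/3)·3 + (1/3)·5 + (1/3)·7 = 5
t3: (1/3)·(-7) + (1/3)·0 + (1/3)·0 = -7/3
t4: (1/3)·0 + (1/3)·(-4) + (1/3)·1 = -1
Highest expected payoff is 5, from t2.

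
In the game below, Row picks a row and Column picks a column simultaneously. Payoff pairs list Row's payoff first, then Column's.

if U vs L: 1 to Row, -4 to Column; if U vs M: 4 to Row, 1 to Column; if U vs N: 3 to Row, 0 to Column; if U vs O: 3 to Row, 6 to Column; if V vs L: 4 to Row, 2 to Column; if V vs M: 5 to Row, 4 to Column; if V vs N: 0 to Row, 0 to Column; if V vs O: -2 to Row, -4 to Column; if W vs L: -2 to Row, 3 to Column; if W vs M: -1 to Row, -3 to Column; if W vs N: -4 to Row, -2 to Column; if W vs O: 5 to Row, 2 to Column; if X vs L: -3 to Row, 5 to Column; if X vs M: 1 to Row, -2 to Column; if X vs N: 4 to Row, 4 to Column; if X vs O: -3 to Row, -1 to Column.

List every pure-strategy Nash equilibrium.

(V, M)

Find each player's best response to every opponent strategy; NE are the intersections.
Row's best responses — vs L: V (payoff 4); vs M: V (payoff 5); vs N: X (payoff 4); vs O: W (payoff 5).
Column's best responses — vs U: O (payoff 6); vs V: M (payoff 4); vs W: L (payoff 3); vs X: L (payoff 5).
The only mutual best response is (V, M); neither player gains by switching there.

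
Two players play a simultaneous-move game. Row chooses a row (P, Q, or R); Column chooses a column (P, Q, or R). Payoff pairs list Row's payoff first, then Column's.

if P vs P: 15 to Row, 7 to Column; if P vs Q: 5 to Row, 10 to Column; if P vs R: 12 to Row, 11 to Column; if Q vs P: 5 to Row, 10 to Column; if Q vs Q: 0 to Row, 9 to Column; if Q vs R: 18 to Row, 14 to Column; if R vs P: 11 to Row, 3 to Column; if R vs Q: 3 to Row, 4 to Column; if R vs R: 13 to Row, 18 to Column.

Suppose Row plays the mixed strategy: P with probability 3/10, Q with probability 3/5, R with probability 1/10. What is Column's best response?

Column's best reply maximizes expected payoff against the mix.
P: (3/10)·7 + (3/5)·10 + (1/10)·3 = 42/5
Q: (3/10)·10 + (3/5)·9 + (1/10)·4 = 44/5
R: (3/10)·11 + (3/5)·14 + (1/10)·18 = 27/2
Highest expected payoff is 27/2, from R.

R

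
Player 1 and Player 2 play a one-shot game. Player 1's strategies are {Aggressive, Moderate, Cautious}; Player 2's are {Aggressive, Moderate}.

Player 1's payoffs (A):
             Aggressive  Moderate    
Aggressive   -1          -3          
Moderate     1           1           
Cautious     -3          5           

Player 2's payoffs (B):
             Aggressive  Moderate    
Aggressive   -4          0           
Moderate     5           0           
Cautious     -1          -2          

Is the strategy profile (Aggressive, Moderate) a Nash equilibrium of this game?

Holding Player 2 at Moderate: Player 1 gets -3 from Aggressive but could get 5 by switching to Cautious. Player 1 has a profitable deviation.

No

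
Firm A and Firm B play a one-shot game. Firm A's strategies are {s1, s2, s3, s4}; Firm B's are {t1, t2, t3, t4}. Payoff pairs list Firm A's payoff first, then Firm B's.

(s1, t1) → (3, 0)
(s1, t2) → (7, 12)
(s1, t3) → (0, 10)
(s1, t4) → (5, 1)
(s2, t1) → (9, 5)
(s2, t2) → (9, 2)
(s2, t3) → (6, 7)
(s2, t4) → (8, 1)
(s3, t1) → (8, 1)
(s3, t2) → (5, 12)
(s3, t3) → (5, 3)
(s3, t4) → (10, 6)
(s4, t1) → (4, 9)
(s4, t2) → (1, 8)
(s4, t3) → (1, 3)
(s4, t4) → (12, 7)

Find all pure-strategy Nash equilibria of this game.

(s2, t3)

Check mutual best responses: a cell is a NE iff neither player can gain by unilaterally deviating.
Firm A's best responses — vs t1: s2 (payoff 9); vs t2: s2 (payoff 9); vs t3: s2 (payoff 6); vs t4: s4 (payoff 12).
Firm B's best responses — vs s1: t2 (payoff 12); vs s2: t3 (payoff 7); vs s3: t2 (payoff 12); vs s4: t1 (payoff 9).
The only mutual best response is (s2, t3); neither player gains by switching there.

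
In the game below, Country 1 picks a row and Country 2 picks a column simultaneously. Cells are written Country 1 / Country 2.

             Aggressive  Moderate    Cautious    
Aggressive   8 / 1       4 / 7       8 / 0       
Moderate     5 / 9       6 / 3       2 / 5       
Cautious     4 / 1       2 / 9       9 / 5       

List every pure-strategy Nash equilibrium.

Find each player's best response to every opponent strategy; NE are the intersections.
Country 1's best responses — vs Aggressive: Aggressive (payoff 8); vs Moderate: Moderate (payoff 6); vs Cautious: Cautious (payoff 9).
Country 2's best responses — vs Aggressive: Moderate (payoff 7); vs Moderate: Aggressive (payoff 9); vs Cautious: Moderate (payoff 9).
No cell has both players best-responding. For instance, Country 1's best reply to Aggressive is Aggressive, but against Aggressive Country 2 prefers Moderate over Aggressive.

None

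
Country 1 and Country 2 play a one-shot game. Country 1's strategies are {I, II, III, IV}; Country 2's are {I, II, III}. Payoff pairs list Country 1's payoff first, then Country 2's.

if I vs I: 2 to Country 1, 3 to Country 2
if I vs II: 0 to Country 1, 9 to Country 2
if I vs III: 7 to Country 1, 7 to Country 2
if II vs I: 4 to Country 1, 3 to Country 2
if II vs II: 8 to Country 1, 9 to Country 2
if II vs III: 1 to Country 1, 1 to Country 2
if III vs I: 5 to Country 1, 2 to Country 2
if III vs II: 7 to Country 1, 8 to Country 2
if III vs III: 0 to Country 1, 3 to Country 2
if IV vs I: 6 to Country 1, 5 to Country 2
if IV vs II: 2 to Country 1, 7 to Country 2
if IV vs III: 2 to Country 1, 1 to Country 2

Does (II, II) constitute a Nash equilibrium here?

Holding Country 2 at II: Country 1 gets 8 from II, versus 0 from I, 7 from III, 2 from IV. No profitable deviation for Country 1.
Holding Country 1 at II: Country 2 gets 9 from II, versus 3 from I, 1 from III. No profitable deviation for Country 2 either.

Yes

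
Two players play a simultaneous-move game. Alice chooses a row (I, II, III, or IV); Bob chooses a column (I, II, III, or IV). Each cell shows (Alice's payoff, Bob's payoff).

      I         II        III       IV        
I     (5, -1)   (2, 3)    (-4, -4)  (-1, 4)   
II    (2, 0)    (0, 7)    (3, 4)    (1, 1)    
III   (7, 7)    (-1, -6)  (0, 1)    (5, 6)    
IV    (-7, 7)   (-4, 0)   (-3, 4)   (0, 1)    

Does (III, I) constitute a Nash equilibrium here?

Yes

Holding Bob at I: Alice gets 7 from III, versus 5 from I, 2 from II, -7 from IV. No profitable deviation for Alice.
Holding Alice at III: Bob gets 7 from I, versus -6 from II, 1 from III, 6 from IV. No profitable deviation for Bob either.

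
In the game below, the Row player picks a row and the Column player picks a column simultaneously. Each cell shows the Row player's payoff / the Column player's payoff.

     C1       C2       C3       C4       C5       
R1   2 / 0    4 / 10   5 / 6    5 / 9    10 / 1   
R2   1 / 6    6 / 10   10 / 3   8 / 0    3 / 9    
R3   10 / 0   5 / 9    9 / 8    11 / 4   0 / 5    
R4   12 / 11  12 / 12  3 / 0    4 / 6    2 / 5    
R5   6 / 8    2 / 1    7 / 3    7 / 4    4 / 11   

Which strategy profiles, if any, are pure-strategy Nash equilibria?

Check mutual best responses: a cell is a NE iff neither player can gain by unilaterally deviating.
The Row player's best responses — vs C1: R4 (payoff 12); vs C2: R4 (payoff 12); vs C3: R2 (payoff 10); vs C4: R3 (payoff 11); vs C5: R1 (payoff 10).
The Column player's best responses — vs R1: C2 (payoff 10); vs R2: C2 (payoff 10); vs R3: C2 (payoff 9); vs R4: C2 (payoff 12); vs R5: C5 (payoff 11).
The only mutual best response is (R4, C2); neither player gains by switching there.

(R4, C2)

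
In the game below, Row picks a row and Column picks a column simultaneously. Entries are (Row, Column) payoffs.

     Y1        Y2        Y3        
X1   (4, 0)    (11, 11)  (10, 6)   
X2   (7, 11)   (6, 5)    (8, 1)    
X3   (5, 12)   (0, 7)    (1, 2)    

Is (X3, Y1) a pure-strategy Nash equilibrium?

No

Holding Column at Y1: Row gets 5 from X3 but could get 7 by switching to X2. Row has a profitable deviation.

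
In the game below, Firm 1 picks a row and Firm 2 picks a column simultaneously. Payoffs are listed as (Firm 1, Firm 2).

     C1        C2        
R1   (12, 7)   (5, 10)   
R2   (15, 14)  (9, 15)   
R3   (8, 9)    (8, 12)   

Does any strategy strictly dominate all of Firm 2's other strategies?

C2

A strategy is strictly dominant if it gives Firm 2 a strictly higher payoff than every other strategy, against every choice by the opponent.
C2 strictly dominates: vs R1: 10 > 7; vs R2: 15 > 14; vs R3: 12 > 9.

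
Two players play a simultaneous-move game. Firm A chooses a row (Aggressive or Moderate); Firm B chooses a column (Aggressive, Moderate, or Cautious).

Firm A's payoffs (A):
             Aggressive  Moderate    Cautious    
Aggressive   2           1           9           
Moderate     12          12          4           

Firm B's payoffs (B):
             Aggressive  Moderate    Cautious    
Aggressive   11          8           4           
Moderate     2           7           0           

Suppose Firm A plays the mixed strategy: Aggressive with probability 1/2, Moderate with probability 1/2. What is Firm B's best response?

Moderate

Compute Firm B's expected payoff from each pure strategy against the given mix.
Aggressive: (1/2)·11 + (1/2)·2 = 13/2
Moderate: (1/2)·8 + (1/2)·7 = 15/2
Cautious: (1/2)·4 + (1/2)·0 = 2
Highest expected payoff is 15/2, from Moderate.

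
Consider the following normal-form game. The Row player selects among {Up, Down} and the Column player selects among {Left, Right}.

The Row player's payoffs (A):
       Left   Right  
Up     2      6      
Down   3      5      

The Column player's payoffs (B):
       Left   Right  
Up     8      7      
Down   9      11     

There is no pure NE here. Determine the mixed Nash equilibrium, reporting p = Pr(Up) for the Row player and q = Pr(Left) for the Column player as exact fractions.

Each player's mixing probability is pinned down by making the *other* player indifferent.
The Column player indifferent between Left and Right: p·8 + (1−p)·9 = p·7 + (1−p)·11 ⟹ 9 + (-1)p = 11 + (-4)p ⟹ p = 2/3.
The Row player indifferent between Up and Down: q·2 + (1−q)·6 = q·3 + (1−q)·5 ⟹ 6 + (-4)q = 5 + (-2)q ⟹ q = 1/2.

p = 2/3, q = 1/2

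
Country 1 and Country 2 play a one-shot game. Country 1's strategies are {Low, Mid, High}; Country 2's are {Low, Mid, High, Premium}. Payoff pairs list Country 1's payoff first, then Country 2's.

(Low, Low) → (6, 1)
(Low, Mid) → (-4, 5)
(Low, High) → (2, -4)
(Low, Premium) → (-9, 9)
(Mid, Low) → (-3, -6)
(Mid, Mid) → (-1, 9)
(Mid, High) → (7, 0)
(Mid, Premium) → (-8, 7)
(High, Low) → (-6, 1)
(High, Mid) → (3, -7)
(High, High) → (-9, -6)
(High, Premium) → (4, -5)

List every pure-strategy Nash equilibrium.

A profile is a Nash equilibrium when each player is best-responding to the other.
Country 1's best responses — vs Low: Low (payoff 6); vs Mid: High (payoff 3); vs High: Mid (payoff 7); vs Premium: High (payoff 4).
Country 2's best responses — vs Low: Premium (payoff 9); vs Mid: Mid (payoff 9); vs High: Low (payoff 1).
No cell has both players best-responding. For instance, Country 1's best reply to Premium is High, but against High Country 2 prefers Low over Premium.

No pure-strategy Nash equilibrium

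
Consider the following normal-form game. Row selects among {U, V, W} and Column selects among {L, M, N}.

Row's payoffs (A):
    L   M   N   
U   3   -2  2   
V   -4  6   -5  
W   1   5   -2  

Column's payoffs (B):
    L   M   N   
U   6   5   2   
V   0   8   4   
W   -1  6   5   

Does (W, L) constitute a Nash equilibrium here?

No

Holding Column at L: Row gets 1 from W but could get 3 by switching to U. Row has a profitable deviation.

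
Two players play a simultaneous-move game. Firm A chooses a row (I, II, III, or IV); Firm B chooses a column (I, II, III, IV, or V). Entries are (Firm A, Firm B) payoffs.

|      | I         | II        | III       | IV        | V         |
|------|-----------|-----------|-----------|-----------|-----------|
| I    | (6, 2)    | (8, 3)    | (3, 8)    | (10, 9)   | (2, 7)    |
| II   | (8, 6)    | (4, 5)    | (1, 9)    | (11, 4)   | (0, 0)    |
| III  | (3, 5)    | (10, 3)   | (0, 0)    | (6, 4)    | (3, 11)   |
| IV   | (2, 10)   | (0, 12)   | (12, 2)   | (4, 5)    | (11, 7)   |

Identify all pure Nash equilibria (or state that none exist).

A profile is a Nash equilibrium when each player is best-responding to the other.
Firm A's best responses — vs I: II (payoff 8); vs II: III (payoff 10); vs III: IV (payoff 12); vs IV: II (payoff 11); vs V: IV (payoff 11).
Firm B's best responses — vs I: IV (payoff 9); vs II: III (payoff 9); vs III: V (payoff 11); vs IV: II (payoff 12).
No cell has both players best-responding. For instance, Firm A's best reply to III is IV, but against IV Firm B prefers II over III.

There is no pure-strategy Nash equilibrium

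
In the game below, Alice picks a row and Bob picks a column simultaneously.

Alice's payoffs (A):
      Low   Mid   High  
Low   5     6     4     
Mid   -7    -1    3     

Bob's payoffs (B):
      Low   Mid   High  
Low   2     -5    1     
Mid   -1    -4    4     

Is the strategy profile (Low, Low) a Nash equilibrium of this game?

Yes

Holding Bob at Low: Alice gets 5 from Low, versus -7 from Mid. No profitable deviation for Alice.
Holding Alice at Low: Bob gets 2 from Low, versus -5 from Mid, 1 from High. No profitable deviation for Bob either.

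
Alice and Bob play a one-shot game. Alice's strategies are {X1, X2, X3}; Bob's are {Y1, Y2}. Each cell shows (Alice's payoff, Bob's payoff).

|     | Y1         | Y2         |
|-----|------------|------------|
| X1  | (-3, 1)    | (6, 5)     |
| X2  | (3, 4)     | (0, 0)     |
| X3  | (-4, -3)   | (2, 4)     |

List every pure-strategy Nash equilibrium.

(X1, Y2) and (X2, Y1)

A profile is a Nash equilibrium when each player is best-responding to the other.
Alice's best responses — vs Y1: X2 (payoff 3); vs Y2: X1 (payoff 6).
Bob's best responses — vs X1: Y2 (payoff 5); vs X2: Y1 (payoff 4); vs X3: Y2 (payoff 4).
Mutual best responses occur at (X1, Y2) and (X2, Y1); at each, neither player gains by switching.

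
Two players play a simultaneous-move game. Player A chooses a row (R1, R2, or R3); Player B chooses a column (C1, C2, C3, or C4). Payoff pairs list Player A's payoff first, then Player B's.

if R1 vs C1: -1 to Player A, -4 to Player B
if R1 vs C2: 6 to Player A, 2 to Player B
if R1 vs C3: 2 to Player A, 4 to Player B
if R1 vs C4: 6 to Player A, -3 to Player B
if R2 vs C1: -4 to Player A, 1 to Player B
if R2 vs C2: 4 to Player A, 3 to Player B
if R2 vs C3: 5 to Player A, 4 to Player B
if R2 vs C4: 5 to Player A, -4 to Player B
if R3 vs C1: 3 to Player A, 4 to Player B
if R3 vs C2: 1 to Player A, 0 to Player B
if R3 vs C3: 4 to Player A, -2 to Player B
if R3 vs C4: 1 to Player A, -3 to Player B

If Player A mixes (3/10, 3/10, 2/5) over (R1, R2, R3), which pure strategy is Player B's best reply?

C3

Compute Player B's expected payoff from each pure strategy against the given mix.
C1: (3/10)·(-4) + (3/10)·1 + (2/5)·4 = 7/10
C2: (3/10)·2 + (3/10)·3 + (2/5)·0 = 3/2
C3: (3/10)·4 + (3/10)·4 + (2/5)·(-2) = 8/5
C4: (3/10)·(-3) + (3/10)·(-4) + (2/5)·(-3) = -33/10
Highest expected payoff is 8/5, from C3.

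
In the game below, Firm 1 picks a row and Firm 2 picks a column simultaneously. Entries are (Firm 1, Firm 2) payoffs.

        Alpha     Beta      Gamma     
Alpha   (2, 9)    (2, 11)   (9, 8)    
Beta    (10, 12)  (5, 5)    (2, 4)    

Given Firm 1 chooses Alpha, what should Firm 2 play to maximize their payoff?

With Firm 1 fixed at Alpha, Firm 2's payoffs are: Alpha → 9, Beta → 11, Gamma → 8.
The maximum is 11, achieved by Beta.

Beta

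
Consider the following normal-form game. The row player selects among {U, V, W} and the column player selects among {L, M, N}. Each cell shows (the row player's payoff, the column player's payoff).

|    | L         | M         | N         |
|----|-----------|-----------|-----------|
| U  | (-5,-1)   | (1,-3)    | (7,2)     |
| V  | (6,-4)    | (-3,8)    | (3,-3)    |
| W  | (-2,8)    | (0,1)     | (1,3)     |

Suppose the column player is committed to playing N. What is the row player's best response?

U

With the column player fixed at N, the row player's payoffs are: U → 7, V → 3, W → 1.
The maximum is 7, achieved by U.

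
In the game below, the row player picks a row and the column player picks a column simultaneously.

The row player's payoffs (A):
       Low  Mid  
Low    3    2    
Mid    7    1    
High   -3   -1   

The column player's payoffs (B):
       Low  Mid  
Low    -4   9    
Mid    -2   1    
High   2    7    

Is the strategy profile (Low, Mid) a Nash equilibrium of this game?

Yes

Holding the column player at Mid: the row player gets 2 from Low, versus 1 from Mid, -1 from High. No profitable deviation for the row player.
Holding the row player at Low: the column player gets 9 from Mid, versus -4 from Low. No profitable deviation for the column player either.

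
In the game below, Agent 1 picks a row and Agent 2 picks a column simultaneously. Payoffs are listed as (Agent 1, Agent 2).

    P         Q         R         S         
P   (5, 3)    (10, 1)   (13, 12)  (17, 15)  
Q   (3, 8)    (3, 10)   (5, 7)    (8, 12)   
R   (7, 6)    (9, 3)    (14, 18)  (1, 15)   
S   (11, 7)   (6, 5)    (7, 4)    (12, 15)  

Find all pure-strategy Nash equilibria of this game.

Find each player's best response to every opponent strategy; NE are the intersections.
Agent 1's best responses — vs P: S (payoff 11); vs Q: P (payoff 10); vs R: R (payoff 14); vs S: P (payoff 17).
Agent 2's best responses — vs P: S (payoff 15); vs Q: S (payoff 12); vs R: R (payoff 18); vs S: S (payoff 15).
Mutual best responses occur at (P, S) and (R, R); at each, neither player gains by switching.

(P, S) and (R, R)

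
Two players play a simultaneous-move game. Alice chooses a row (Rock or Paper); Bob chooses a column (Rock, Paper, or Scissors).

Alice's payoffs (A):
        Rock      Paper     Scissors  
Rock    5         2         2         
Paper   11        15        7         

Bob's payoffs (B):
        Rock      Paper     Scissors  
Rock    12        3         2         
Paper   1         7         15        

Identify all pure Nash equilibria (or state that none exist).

(Paper, Scissors)

A profile is a Nash equilibrium when each player is best-responding to the other.
Alice's best responses — vs Rock: Paper (payoff 11); vs Paper: Paper (payoff 15); vs Scissors: Paper (payoff 7).
Bob's best responses — vs Rock: Rock (payoff 12); vs Paper: Scissors (payoff 15).
The only mutual best response is (Paper, Scissors); neither player gains by switching there.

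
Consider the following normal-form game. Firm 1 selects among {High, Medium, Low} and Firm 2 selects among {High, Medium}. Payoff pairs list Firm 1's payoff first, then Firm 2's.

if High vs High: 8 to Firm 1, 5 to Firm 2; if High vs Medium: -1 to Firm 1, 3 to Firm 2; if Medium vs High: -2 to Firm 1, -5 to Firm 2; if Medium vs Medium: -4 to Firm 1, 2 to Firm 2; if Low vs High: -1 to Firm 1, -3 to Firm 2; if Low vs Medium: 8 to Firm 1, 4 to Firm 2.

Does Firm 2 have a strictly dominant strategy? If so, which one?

None

Check whether one of Firm 2's strategies beats all alternatives regardless of what the opponent does.
High is not dominant: against Medium, Medium gives 2 > -5.
Medium is not dominant: against High, High gives 5 > 3.
No single strategy is best against every opponent action.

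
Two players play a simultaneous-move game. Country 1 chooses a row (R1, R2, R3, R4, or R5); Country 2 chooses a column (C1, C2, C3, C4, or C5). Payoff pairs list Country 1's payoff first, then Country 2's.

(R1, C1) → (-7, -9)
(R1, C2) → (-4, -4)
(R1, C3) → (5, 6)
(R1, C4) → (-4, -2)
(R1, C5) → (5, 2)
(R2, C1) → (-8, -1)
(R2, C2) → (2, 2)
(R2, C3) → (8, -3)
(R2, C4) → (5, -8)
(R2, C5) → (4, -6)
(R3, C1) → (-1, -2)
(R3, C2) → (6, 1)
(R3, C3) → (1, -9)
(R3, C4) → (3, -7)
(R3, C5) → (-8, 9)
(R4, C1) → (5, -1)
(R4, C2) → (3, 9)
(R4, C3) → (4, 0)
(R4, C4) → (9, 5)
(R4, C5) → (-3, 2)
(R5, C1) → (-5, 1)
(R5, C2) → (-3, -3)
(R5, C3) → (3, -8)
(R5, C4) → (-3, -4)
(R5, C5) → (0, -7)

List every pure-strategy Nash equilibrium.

There is no pure-strategy Nash equilibrium

Check mutual best responses: a cell is a NE iff neither player can gain by unilaterally deviating.
Country 1's best responses — vs C1: R4 (payoff 5); vs C2: R3 (payoff 6); vs C3: R2 (payoff 8); vs C4: R4 (payoff 9); vs C5: R1 (payoff 5).
Country 2's best responses — vs R1: C3 (payoff 6); vs R2: C2 (payoff 2); vs R3: C5 (payoff 9); vs R4: C2 (payoff 9); vs R5: C1 (payoff 1).
No cell has both players best-responding. For instance, Country 1's best reply to C1 is R4, but against R4 Country 2 prefers C2 over C1.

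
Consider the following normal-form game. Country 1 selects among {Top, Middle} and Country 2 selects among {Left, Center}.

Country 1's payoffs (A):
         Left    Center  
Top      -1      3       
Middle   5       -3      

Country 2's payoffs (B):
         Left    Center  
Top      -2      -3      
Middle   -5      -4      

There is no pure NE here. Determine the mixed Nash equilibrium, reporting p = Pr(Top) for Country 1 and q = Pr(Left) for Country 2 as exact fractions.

Each player's mixing probability is pinned down by making the *other* player indifferent.
Country 2 indifferent between Left and Center: p·(-2) + (1−p)·(-5) = p·(-3) + (1−p)·(-4) ⟹ (-5) + 3p = (-4) + 1p ⟹ p = 1/2.
Country 1 indifferent between Top and Middle: q·(-1) + (1−q)·3 = q·5 + (1−q)·(-3) ⟹ 3 + (-4)q = (-3) + 8q ⟹ q = 1/2.

p = 1/2, q = 1/2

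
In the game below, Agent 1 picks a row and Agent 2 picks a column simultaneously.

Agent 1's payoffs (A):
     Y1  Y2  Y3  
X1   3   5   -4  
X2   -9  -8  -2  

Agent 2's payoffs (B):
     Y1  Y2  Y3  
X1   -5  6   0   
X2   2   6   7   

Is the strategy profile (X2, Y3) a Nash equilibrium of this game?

Yes

Holding Agent 2 at Y3: Agent 1 gets -2 from X2, versus -4 from X1. No profitable deviation for Agent 1.
Holding Agent 1 at X2: Agent 2 gets 7 from Y3, versus 2 from Y1, 6 from Y2. No profitable deviation for Agent 2 either.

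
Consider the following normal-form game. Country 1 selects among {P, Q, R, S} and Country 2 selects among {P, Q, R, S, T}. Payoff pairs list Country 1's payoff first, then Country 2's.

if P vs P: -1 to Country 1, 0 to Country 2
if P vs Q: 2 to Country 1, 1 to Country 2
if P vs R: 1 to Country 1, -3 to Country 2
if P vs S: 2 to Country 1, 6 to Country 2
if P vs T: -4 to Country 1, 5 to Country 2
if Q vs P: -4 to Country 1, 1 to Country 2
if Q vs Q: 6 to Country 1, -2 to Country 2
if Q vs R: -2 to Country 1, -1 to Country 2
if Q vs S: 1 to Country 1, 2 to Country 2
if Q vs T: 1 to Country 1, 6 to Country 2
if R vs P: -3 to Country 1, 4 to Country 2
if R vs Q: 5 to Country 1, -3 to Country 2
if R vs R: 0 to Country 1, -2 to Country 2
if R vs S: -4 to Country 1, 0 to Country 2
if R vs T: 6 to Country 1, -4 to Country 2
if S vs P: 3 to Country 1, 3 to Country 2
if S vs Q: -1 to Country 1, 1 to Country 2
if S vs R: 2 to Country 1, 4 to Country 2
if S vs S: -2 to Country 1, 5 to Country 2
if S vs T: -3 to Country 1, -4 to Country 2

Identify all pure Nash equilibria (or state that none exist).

(P, S)

Check mutual best responses: a cell is a NE iff neither player can gain by unilaterally deviating.
Country 1's best responses — vs P: S (payoff 3); vs Q: Q (payoff 6); vs R: S (payoff 2); vs S: P (payoff 2); vs T: R (payoff 6).
Country 2's best responses — vs P: S (payoff 6); vs Q: T (payoff 6); vs R: P (payoff 4); vs S: S (payoff 5).
The only mutual best response is (P, S); neither player gains by switching there.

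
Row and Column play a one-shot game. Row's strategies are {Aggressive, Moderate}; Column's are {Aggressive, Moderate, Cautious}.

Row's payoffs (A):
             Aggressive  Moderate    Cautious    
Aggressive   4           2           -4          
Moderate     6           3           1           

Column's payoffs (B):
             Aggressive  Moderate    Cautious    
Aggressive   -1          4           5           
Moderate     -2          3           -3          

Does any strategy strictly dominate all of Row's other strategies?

Moderate

Check whether one of Row's strategies beats all alternatives regardless of what the opponent does.
Moderate strictly dominates: vs Aggressive: 6 > 4; vs Moderate: 3 > 2; vs Cautious: 1 > -4.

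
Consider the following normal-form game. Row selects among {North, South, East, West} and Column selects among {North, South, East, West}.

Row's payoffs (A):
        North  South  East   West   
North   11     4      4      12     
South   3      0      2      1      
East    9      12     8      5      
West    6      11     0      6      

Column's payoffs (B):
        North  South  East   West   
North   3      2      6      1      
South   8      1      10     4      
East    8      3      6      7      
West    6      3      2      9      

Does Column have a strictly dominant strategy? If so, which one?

No strictly dominant strategy

A strategy is strictly dominant if it gives Column a strictly higher payoff than every other strategy, against every choice by the opponent.
North is not dominant: against North, East gives 6 > 3.
South is not dominant: against North, North gives 3 > 2.
East is not dominant: against East, North gives 8 > 6.
West is not dominant: against North, North gives 3 > 1.
No single strategy is best against every opponent action.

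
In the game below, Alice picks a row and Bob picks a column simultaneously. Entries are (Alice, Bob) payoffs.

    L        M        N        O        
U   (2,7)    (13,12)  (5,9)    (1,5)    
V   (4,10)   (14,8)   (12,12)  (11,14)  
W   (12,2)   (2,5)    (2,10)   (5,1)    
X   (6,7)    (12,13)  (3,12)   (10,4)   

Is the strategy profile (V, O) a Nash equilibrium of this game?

Yes

Holding Bob at O: Alice gets 11 from V, versus 1 from U, 5 from W, 10 from X. No profitable deviation for Alice.
Holding Alice at V: Bob gets 14 from O, versus 10 from L, 8 from M, 12 from N. No profitable deviation for Bob either.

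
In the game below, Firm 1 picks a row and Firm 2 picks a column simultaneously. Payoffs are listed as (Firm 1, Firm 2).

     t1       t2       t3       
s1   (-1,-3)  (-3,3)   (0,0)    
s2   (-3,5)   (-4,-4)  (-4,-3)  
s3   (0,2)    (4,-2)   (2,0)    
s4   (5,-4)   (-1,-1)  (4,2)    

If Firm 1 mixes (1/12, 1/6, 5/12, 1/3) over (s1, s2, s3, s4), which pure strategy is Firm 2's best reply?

Firm 2's best reply maximizes expected payoff against the mix.
t1: (1/12)·(-3) + (1/6)·5 + (5/12)·2 + (1/3)·(-4) = 1/12
t2: (1/12)·3 + (1/6)·(-4) + (5/12)·(-2) + (1/3)·(-1) = -19/12
t3: (1/12)·0 + (1/6)·(-3) + (5/12)·0 + (1/3)·2 = 1/6
Highest expected payoff is 1/6, from t3.

t3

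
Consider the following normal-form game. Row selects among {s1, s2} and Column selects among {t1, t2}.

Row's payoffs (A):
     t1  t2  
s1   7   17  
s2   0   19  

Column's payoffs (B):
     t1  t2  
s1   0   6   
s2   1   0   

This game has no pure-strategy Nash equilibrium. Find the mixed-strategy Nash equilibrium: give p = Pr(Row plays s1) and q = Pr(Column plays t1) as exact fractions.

In a mixed NE each player is indifferent between their pure strategies, so the opponent's mix sets the indifference.
Column indifferent between t1 and t2: p·0 + (1−p)·1 = p·6 + (1−p)·0 ⟹ 1 + (-1)p = 0 + 6p ⟹ p = 1/7.
Row indifferent between s1 and s2: q·7 + (1−q)·17 = q·0 + (1−q)·19 ⟹ 17 + (-10)q = 19 + (-19)q ⟹ q = 2/9.

p = 1/7, q = 2/9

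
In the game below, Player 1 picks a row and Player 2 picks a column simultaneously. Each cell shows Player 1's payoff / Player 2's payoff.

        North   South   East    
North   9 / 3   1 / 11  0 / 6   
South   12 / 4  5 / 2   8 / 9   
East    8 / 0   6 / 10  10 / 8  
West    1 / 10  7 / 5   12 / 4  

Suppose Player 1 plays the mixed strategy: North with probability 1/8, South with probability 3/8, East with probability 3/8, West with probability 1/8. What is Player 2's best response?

East

Player 2's best reply maximizes expected payoff against the mix.
North: (1/8)·3 + (3/8)·4 + (3/8)·0 + (1/8)·10 = 25/8
South: (1/8)·11 + (3/8)·2 + (3/8)·10 + (1/8)·5 = 13/2
East: (1/8)·6 + (3/8)·9 + (3/8)·8 + (1/8)·4 = 61/8
Highest expected payoff is 61/8, from East.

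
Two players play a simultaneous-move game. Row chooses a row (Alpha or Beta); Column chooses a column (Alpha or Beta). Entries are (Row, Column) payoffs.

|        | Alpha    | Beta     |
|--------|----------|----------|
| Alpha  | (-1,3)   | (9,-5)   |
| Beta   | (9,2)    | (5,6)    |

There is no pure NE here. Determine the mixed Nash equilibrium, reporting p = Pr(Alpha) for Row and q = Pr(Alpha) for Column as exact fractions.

Each player's mixing probability is pinned down by making the *other* player indifferent.
Column indifferent between Alpha and Beta: p·3 + (1−p)·2 = p·(-5) + (1−p)·6 ⟹ 2 + 1p = 6 + (-11)p ⟹ p = 1/3.
Row indifferent between Alpha and Beta: q·(-1) + (1−q)·9 = q·9 + (1−q)·5 ⟹ 9 + (-10)q = 5 + 4q ⟹ q = 2/7.

p = 1/3, q = 2/7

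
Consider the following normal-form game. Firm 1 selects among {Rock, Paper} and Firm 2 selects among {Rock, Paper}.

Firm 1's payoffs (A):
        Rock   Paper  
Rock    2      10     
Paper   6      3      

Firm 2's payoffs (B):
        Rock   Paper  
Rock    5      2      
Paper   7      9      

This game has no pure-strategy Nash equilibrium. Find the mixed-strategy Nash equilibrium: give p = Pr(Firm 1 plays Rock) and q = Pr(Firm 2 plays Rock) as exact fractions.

In a mixed NE each player is indifferent between their pure strategies, so the opponent's mix sets the indifference.
Firm 2 indifferent between Rock and Paper: p·5 + (1−p)·7 = p·2 + (1−p)·9 ⟹ 7 + (-2)p = 9 + (-7)p ⟹ p = 2/5.
Firm 1 indifferent between Rock and Paper: q·2 + (1−q)·10 = q·6 + (1−q)·3 ⟹ 10 + (-8)q = 3 + 3q ⟹ q = 7/11.

p = 2/5, q = 7/11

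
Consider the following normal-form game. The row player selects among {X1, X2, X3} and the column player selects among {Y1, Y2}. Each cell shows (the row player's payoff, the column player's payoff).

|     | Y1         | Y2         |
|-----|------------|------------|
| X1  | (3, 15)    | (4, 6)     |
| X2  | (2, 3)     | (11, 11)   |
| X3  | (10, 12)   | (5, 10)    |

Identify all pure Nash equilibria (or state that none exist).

Check mutual best responses: a cell is a NE iff neither player can gain by unilaterally deviating.
The row player's best responses — vs Y1: X3 (payoff 10); vs Y2: X2 (payoff 11).
The column player's best responses — vs X1: Y1 (payoff 15); vs X2: Y2 (payoff 11); vs X3: Y1 (payoff 12).
Mutual best responses occur at (X2, Y2) and (X3, Y1); at each, neither player gains by switching.

(X2, Y2) and (X3, Y1)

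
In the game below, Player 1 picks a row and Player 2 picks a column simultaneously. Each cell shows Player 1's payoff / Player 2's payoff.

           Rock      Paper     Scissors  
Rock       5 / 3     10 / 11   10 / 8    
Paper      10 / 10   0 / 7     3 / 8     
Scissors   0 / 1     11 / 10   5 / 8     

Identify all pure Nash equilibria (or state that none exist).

A profile is a Nash equilibrium when each player is best-responding to the other.
Player 1's best responses — vs Rock: Paper (payoff 10); vs Paper: Scissors (payoff 11); vs Scissors: Rock (payoff 10).
Player 2's best responses — vs Rock: Paper (payoff 11); vs Paper: Rock (payoff 10); vs Scissors: Paper (payoff 10).
Mutual best responses occur at (Paper, Rock) and (Scissors, Paper); at each, neither player gains by switching.

(Paper, Rock) and (Scissors, Paper)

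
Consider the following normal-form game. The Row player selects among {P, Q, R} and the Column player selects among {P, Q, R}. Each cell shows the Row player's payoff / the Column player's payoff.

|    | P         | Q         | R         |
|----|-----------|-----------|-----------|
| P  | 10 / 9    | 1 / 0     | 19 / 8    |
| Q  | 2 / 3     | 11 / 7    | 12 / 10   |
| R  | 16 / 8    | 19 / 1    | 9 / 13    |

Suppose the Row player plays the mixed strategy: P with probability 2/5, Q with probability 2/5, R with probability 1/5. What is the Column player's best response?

R

The Column player's best reply maximizes expected payoff against the mix.
P: (2/5)·9 + (2/5)·3 + (1/5)·8 = 32/5
Q: (2/5)·0 + (2/5)·7 + (1/5)·1 = 3
R: (2/5)·8 + (2/5)·10 + (1/5)·13 = 49/5
Highest expected payoff is 49/5, from R.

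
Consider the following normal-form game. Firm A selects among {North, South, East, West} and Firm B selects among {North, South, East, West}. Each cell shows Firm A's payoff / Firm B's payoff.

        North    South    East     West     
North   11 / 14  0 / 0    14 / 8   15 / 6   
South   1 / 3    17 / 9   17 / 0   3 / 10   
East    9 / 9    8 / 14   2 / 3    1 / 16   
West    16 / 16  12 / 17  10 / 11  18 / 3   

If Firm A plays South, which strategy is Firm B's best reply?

With Firm A fixed at South, Firm B's payoffs are: North → 3, South → 9, East → 0, West → 10.
The maximum is 10, achieved by West.

West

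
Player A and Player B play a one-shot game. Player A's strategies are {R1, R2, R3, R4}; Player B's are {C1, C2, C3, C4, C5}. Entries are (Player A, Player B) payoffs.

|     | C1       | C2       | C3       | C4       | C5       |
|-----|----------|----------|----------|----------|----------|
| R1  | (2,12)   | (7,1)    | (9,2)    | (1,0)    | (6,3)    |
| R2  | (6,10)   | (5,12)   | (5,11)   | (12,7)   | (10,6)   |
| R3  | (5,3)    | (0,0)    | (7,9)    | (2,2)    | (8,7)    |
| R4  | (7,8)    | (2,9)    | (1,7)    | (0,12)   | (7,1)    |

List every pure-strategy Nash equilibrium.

No pure-strategy Nash equilibrium

Check mutual best responses: a cell is a NE iff neither player can gain by unilaterally deviating.
Player A's best responses — vs C1: R4 (payoff 7); vs C2: R1 (payoff 7); vs C3: R1 (payoff 9); vs C4: R2 (payoff 12); vs C5: R2 (payoff 10).
Player B's best responses — vs R1: C1 (payoff 12); vs R2: C2 (payoff 12); vs R3: C3 (payoff 9); vs R4: C4 (payoff 12).
No cell has both players best-responding. For instance, Player A's best reply to C4 is R2, but against R2 Player B prefers C2 over C4.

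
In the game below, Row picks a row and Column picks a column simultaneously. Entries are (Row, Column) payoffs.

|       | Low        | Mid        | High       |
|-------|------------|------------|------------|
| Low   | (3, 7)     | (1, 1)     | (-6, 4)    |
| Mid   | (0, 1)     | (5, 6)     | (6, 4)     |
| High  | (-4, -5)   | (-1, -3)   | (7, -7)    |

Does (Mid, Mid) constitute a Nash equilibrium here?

Yes

Holding Column at Mid: Row gets 5 from Mid, versus 1 from Low, -1 from High. No profitable deviation for Row.
Holding Row at Mid: Column gets 6 from Mid, versus 1 from Low, 4 from High. No profitable deviation for Column either.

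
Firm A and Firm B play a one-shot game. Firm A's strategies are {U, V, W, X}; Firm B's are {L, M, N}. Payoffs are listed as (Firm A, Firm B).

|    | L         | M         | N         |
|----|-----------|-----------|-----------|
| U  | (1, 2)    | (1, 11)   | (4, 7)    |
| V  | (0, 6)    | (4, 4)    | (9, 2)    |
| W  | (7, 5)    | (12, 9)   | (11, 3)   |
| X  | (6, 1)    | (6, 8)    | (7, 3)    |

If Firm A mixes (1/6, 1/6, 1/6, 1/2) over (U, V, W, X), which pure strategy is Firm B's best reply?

Compute Firm B's expected payoff from each pure strategy against the given mix.
L: (1/6)·2 + (1/6)·6 + (1/6)·5 + (1/2)·1 = 8/3
M: (1/6)·11 + (1/6)·4 + (1/6)·9 + (1/2)·8 = 8
N: (1/6)·7 + (1/6)·2 + (1/6)·3 + (1/2)·3 = 7/2
Highest expected payoff is 8, from M.

M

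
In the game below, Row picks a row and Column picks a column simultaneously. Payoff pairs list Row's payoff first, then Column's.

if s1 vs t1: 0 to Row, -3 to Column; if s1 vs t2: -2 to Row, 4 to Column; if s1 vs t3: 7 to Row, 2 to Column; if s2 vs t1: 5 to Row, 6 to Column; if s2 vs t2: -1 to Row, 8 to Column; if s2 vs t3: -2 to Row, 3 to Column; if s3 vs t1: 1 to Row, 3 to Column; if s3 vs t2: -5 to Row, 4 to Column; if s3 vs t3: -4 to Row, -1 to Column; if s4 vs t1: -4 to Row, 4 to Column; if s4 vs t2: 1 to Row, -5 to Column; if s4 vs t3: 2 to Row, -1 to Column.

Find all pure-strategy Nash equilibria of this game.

No pure-strategy Nash equilibrium

A profile is a Nash equilibrium when each player is best-responding to the other.
Row's best responses — vs t1: s2 (payoff 5); vs t2: s4 (payoff 1); vs t3: s1 (payoff 7).
Column's best responses — vs s1: t2 (payoff 4); vs s2: t2 (payoff 8); vs s3: t2 (payoff 4); vs s4: t1 (payoff 4).
No cell has both players best-responding. For instance, Row's best reply to t3 is s1, but against s1 Column prefers t2 over t3.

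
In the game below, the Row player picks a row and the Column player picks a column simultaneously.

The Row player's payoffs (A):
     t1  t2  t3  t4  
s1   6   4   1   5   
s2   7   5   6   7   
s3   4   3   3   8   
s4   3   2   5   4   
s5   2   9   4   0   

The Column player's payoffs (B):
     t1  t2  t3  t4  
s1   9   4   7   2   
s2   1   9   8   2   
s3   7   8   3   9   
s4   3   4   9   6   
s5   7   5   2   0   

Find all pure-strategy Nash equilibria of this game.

A profile is a Nash equilibrium when each player is best-responding to the other.
The Row player's best responses — vs t1: s2 (payoff 7); vs t2: s5 (payoff 9); vs t3: s2 (payoff 6); vs t4: s3 (payoff 8).
The Column player's best responses — vs s1: t1 (payoff 9); vs s2: t2 (payoff 9); vs s3: t4 (payoff 9); vs s4: t3 (payoff 9); vs s5: t1 (payoff 7).
The only mutual best response is (s3, t4); neither player gains by switching there.

(s3, t4)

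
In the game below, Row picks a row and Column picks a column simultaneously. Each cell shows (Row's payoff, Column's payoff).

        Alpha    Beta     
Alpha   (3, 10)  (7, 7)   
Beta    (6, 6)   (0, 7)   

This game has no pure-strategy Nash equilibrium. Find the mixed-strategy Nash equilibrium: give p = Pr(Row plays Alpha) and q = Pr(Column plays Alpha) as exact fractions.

In a mixed NE each player is indifferent between their pure strategies, so the opponent's mix sets the indifference.
Column indifferent between Alpha and Beta: p·10 + (1−p)·6 = p·7 + (1−p)·7 ⟹ 6 + 4p = 7 + 0p ⟹ p = 1/4.
Row indifferent between Alpha and Beta: q·3 + (1−q)·7 = q·6 + (1−q)·0 ⟹ 7 + (-4)q = 0 + 6q ⟹ q = 7/10.

p = 1/4, q = 7/10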